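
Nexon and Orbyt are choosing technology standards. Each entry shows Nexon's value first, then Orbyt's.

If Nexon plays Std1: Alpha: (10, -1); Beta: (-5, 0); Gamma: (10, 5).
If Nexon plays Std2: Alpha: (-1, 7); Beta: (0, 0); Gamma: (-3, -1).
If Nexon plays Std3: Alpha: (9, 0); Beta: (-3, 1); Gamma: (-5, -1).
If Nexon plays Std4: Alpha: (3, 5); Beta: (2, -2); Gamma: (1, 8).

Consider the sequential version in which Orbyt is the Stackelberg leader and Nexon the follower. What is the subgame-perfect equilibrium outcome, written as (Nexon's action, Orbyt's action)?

(Std1, Gamma)

Backward induction with Orbyt moving first.
- Alpha: BR = Std1, leader payoff -1.
- Beta: BR = Std4, leader payoff -2.
- Gamma: BR = Std1, leader payoff 5.
Among -1, -2, 5, the best is 5 at Gamma. Subgame-perfect outcome: (Std1, Gamma) with payoffs (10, 5).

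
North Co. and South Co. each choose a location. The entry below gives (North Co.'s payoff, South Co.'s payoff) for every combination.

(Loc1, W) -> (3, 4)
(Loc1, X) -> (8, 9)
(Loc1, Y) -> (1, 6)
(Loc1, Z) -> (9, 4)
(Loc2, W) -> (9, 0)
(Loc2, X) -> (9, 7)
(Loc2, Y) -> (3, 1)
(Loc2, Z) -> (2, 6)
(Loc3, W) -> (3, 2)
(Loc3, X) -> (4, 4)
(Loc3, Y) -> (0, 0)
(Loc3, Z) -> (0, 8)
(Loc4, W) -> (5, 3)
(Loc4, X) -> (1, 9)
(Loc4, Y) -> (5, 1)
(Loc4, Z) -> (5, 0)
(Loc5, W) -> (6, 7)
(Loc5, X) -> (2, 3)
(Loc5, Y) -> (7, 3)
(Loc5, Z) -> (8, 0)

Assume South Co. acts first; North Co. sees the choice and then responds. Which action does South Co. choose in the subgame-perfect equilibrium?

Backward induction with South Co. moving first.
- W → North Co. plays Loc2 (best of 3, 9, 3, 5, 6); South Co. gets 0.
- X → North Co. plays Loc2 (best of 8, 9, 4, 1, 2); South Co. gets 7.
- Y → North Co. plays Loc5 (best of 1, 3, 0, 5, 7); South Co. gets 3.
- Z → North Co. plays Loc1 (best of 9, 2, 0, 5, 8); South Co. gets 4.
Among 0, 7, 3, 4, the best is 7 at X. Subgame-perfect outcome: (Loc2, X) with payoffs (9, 7).

X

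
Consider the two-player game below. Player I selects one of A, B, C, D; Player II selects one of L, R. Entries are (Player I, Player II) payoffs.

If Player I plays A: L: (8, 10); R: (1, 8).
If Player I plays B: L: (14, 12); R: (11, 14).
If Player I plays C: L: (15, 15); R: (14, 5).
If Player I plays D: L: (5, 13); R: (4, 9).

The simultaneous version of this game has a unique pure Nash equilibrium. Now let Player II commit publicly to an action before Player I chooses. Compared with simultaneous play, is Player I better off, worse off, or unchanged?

unchanged

Work backward from Player I's decision.
- L: Player I compares 8, 14, 15, 5 and picks C; Player II would get 15.
- R: Player I compares 1, 11, 14, 4 and picks C; Player II would get 5.
Player II's induced payoffs are 15, 5, so Player II commits to L. Subgame-perfect outcome: (C, L) with payoffs (15, 15).
Under simultaneous play:
Player I's best replies: L→C; R→C.
Player II's best replies: A→L; B→R; C→L; D→L.
Only (C, L) has each player best-responding; Nash payoffs (15, 15).
Player I earns 15 sequentially versus 15 at the Nash outcome: unchanged.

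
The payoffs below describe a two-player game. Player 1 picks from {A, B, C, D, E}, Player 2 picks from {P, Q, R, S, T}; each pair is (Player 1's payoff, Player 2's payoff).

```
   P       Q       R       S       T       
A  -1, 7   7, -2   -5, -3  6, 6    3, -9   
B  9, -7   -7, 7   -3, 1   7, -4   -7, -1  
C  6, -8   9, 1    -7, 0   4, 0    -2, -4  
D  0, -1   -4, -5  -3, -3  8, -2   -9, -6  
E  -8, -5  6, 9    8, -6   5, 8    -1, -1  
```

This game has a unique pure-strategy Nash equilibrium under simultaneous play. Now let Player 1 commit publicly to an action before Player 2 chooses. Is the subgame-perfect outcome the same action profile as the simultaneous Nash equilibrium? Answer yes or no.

yes

Player 2 best-responds to each possible Player 1 move:
- A → Player 2 plays P (best of 7, -2, -3, 6, -9); Player 1 gets -1.
- B → Player 2 plays Q (best of -7, 7, 1, -4, -1); Player 1 gets -7.
- C → Player 2 plays Q (best of -8, 1, 0, 0, -4); Player 1 gets 9.
- D → Player 2 plays P (best of -1, -5, -3, -2, -6); Player 1 gets 0.
- E → Player 2 plays Q (best of -5, 9, -6, 8, -1); Player 1 gets 6.
Maximizing over -1, -7, 9, 0, 6, Player 1 chooses C. Subgame-perfect outcome: (C, Q) with payoffs (9, 1).
Now find the simultaneous Nash equilibrium.
Player 1's best replies: P→B; Q→C; R→E; S→D; T→A.
Player 2's best replies: A→P; B→Q; C→Q; D→P; E→Q.
The unique mutual best reply is (C, Q), giving (9, 1).
Sequential outcome (C, Q) coincides with the Nash profile (C, Q).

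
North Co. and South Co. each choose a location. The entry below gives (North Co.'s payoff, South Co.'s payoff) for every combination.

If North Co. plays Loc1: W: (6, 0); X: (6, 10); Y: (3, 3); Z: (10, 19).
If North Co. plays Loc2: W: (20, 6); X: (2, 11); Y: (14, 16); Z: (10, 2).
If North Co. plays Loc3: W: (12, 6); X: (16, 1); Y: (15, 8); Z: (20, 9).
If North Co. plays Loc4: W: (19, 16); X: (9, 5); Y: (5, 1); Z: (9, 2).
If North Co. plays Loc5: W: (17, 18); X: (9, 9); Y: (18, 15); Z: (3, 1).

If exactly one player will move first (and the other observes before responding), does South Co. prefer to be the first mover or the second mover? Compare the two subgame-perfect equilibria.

If North Co. leads: South Co.'s best replies are Loc1→Z, Loc2→Y, Loc3→Z, Loc4→W, Loc5→W; North Co.'s induced payoffs 10, 14, 20, 19, 17; outcome (Loc3, Z), payoffs (20, 9).
If South Co. leads: North Co.'s best replies are W→Loc2, X→Loc3, Y→Loc5, Z→Loc3; South Co.'s induced payoffs 6, 1, 15, 9; outcome (Loc5, Y), payoffs (18, 15).
South Co. gets 15 moving first and 9 moving second, so South Co. prefers to move first.

first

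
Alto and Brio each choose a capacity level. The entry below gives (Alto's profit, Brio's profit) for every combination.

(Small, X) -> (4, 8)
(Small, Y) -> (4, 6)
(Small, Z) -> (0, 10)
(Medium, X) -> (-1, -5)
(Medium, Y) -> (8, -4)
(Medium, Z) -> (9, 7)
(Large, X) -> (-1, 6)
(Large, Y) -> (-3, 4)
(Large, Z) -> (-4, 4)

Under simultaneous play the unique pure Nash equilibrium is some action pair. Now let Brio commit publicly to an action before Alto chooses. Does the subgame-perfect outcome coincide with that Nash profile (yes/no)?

Solve by backward induction (Brio leads).
- X → Alto plays Small (best of 4, -1, -1); Brio gets 8.
- Y → Alto plays Medium (best of 4, 8, -3); Brio gets -4.
- Z → Alto plays Medium (best of 0, 9, -4); Brio gets 7.
Among 8, -4, 7, the best is 8 at X. Subgame-perfect outcome: (Small, X) with payoffs (4, 8).
Now find the simultaneous Nash equilibrium.
Alto's best replies: X→Small; Y→Medium; Z→Medium.
Brio's best replies: Small→Z; Medium→Z; Large→X.
Only (Medium, Z) has each player best-responding; Nash payoffs (9, 7).
Sequential outcome (Small, X) differs from the Nash profile (Medium, Z).

no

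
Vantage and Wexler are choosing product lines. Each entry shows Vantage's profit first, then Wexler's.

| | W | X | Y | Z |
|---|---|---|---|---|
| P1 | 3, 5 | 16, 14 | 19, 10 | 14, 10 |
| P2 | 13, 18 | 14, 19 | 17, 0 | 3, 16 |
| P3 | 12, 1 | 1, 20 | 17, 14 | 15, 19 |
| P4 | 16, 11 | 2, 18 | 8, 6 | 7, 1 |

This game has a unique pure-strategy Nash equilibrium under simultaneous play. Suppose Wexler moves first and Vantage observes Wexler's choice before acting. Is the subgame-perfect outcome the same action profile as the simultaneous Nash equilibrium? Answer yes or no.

no

Solve by backward induction (Wexler leads).
- W → Vantage plays P4 (best of 3, 13, 12, 16); Wexler gets 11.
- X → Vantage plays P1 (best of 16, 14, 1, 2); Wexler gets 14.
- Y → Vantage plays P1 (best of 19, 17, 17, 8); Wexler gets 10.
- Z → Vantage plays P3 (best of 14, 3, 15, 7); Wexler gets 19.
Maximizing over 11, 14, 10, 19, Wexler chooses Z. Subgame-perfect outcome: (P3, Z) with payoffs (15, 19).
Under simultaneous play:
Vantage's best replies: W→P4; X→P1; Y→P1; Z→P3.
Wexler's best replies: P1→X; P2→X; P3→X; P4→X.
The unique mutual best reply is (P1, X), giving (16, 14).
Sequential outcome (P3, Z) differs from the Nash profile (P1, X).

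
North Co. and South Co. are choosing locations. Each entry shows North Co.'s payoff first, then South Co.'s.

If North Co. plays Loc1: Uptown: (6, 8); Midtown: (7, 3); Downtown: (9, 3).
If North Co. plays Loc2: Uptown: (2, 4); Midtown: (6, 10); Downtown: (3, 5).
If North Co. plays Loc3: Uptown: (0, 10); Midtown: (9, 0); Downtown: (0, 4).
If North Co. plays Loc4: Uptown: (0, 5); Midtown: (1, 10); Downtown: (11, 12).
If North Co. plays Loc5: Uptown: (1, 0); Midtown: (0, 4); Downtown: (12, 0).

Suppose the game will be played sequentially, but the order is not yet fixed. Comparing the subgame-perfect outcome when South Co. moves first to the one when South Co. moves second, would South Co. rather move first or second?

second

If North Co. leads: South Co.'s best replies are Loc1→Uptown, Loc2→Midtown, Loc3→Uptown, Loc4→Downtown, Loc5→Midtown; North Co.'s induced payoffs 6, 6, 0, 11, 0; outcome (Loc4, Downtown), payoffs (11, 12).
If South Co. leads: North Co.'s best replies are Uptown→Loc1, Midtown→Loc3, Downtown→Loc5; South Co.'s induced payoffs 8, 0, 0; outcome (Loc1, Uptown), payoffs (6, 8).
South Co. gets 8 moving first and 12 moving second, so South Co. prefers to move second.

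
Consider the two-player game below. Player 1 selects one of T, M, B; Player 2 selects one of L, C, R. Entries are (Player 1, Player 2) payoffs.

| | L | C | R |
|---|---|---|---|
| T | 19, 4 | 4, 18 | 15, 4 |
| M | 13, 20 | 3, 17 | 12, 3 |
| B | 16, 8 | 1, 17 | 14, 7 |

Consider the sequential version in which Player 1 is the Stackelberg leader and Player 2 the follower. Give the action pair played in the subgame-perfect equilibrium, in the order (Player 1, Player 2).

(M, L)

Work backward from Player 2's decision.
- T → Player 2 plays C (best of 4, 18, 4); Player 1 gets 4.
- M → Player 2 plays L (best of 20, 17, 3); Player 1 gets 13.
- B → Player 2 plays C (best of 8, 17, 7); Player 1 gets 1.
Maximizing over 4, 13, 1, Player 1 chooses M. Subgame-perfect outcome: (M, L) with payoffs (13, 20).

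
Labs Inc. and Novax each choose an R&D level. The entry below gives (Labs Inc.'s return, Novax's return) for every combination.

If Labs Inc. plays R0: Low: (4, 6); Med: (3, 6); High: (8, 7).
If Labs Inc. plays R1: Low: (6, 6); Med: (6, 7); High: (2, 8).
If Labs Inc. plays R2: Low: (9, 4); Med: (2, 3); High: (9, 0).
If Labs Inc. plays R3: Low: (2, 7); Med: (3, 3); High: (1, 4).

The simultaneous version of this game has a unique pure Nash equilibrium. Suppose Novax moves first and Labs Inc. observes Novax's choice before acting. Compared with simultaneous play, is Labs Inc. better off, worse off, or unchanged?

Solve by backward induction (Novax leads).
- Low: BR = R2, leader payoff 4.
- Med: BR = R1, leader payoff 7.
- High: BR = R2, leader payoff 0.
Maximizing over 4, 7, 0, Novax chooses Med. Subgame-perfect outcome: (R1, Med) with payoffs (6, 7).
Now find the simultaneous Nash equilibrium.
Labs Inc.'s best replies: Low→R2; Med→R1; High→R2.
Novax's best replies: R0→High; R1→High; R2→Low; R3→Low.
The unique mutual best reply is (R2, Low), giving (9, 4).
Labs Inc. earns 6 sequentially versus 9 at the Nash outcome: worse off.

worse off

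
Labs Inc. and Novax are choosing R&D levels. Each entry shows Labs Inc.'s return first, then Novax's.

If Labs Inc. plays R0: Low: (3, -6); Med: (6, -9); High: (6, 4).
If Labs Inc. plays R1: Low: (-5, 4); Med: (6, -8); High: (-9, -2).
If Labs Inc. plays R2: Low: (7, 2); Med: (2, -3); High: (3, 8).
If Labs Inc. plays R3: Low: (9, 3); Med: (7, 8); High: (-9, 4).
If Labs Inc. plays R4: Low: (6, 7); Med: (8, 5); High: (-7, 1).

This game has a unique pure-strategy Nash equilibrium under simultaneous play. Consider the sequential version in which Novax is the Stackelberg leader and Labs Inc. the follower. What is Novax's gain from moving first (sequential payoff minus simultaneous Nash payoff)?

Work backward from Labs Inc.'s decision.
- Low: Labs Inc. compares 3, -5, 7, 9, 6 and picks R3; Novax would get 3.
- Med: Labs Inc. compares 6, 6, 2, 7, 8 and picks R4; Novax would get 5.
- High: Labs Inc. compares 6, -9, 3, -9, -7 and picks R0; Novax would get 4.
Maximizing over 3, 5, 4, Novax chooses Med. Subgame-perfect outcome: (R4, Med) with payoffs (8, 5).
Under simultaneous play:
Labs Inc.'s best replies: Low→R3; Med→R4; High→R0.
Novax's best replies: R0→High; R1→Low; R2→High; R3→Med; R4→Low.
Only (R0, High) has each player best-responding; Nash payoffs (6, 4).
Novax's commitment gain: 5 − 4 = 1.

1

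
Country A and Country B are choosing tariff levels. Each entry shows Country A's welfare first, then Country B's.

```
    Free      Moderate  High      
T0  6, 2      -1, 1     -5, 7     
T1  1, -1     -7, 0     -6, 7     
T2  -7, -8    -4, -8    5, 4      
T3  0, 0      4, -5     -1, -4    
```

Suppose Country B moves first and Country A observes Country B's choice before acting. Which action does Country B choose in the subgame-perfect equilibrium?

Country A best-responds to each possible Country B move:
- Free: Country A compares 6, 1, -7, 0 and picks T0; Country B would get 2.
- Moderate: Country A compares -1, -7, -4, 4 and picks T3; Country B would get -5.
- High: Country A compares -5, -6, 5, -1 and picks T2; Country B would get 4.
Maximizing over 2, -5, 4, Country B chooses High. Subgame-perfect outcome: (T2, High) with payoffs (5, 4).

High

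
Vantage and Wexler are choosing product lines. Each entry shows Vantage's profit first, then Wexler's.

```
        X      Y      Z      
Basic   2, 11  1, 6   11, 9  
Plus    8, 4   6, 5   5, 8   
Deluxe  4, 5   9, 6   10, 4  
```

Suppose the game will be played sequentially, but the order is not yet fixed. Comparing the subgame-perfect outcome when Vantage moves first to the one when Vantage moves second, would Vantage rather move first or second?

second

If Vantage leads: Wexler's best replies are Basic→X, Plus→Z, Deluxe→Y; Vantage's induced payoffs 2, 5, 9; outcome (Deluxe, Y), payoffs (9, 6).
If Wexler leads: Vantage's best replies are X→Plus, Y→Deluxe, Z→Basic; Wexler's induced payoffs 4, 6, 9; outcome (Basic, Z), payoffs (11, 9).
Vantage gets 9 moving first and 11 moving second, so Vantage prefers to move second.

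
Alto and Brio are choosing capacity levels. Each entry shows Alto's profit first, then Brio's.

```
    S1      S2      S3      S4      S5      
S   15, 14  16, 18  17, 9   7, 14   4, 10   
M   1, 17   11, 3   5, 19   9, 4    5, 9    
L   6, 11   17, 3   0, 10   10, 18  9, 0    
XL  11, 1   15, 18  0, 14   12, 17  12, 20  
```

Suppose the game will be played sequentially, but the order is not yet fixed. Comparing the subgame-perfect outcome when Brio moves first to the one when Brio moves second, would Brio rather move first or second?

If Alto leads: Brio's best replies are S→S2, M→S3, L→S4, XL→S5; Alto's induced payoffs 16, 5, 10, 12; outcome (S, S2), payoffs (16, 18).
If Brio leads: Alto's best replies are S1→S, S2→L, S3→S, S4→XL, S5→XL; Brio's induced payoffs 14, 3, 9, 17, 20; outcome (XL, S5), payoffs (12, 20).
Brio gets 20 moving first and 18 moving second, so Brio prefers to move first.

first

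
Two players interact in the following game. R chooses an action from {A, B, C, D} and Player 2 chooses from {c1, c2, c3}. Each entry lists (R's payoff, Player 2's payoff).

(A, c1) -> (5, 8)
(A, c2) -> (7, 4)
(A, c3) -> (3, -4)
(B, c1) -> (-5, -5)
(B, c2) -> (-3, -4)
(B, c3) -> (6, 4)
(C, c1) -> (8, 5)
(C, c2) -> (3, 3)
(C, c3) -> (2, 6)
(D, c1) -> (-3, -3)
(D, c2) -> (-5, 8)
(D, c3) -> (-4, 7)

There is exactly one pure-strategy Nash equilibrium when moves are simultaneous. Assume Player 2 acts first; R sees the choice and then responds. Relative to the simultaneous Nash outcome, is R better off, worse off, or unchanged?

Work backward from R's decision.
- c1: R compares 5, -5, 8, -3 and picks C; Player 2 would get 5.
- c2: R compares 7, -3, 3, -5 and picks A; Player 2 would get 4.
- c3: R compares 3, 6, 2, -4 and picks B; Player 2 would get 4.
Maximizing over 5, 4, 4, Player 2 chooses c1. Subgame-perfect outcome: (C, c1) with payoffs (8, 5).
Now find the simultaneous Nash equilibrium.
R's best replies: c1→C; c2→A; c3→B.
Player 2's best replies: A→c1; B→c3; C→c3; D→c2.
Only (B, c3) has each player best-responding; Nash payoffs (6, 4).
R earns 8 sequentially versus 6 at the Nash outcome: better off.

better off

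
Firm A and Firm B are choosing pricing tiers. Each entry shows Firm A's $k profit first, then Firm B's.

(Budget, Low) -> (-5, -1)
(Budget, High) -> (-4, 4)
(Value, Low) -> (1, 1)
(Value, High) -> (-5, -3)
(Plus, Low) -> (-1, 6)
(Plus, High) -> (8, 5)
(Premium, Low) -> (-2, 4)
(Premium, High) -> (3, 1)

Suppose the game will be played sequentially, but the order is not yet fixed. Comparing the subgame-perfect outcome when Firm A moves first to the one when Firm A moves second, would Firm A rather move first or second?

second

If Firm A leads: Firm B's best replies are Budget→High, Value→Low, Plus→Low, Premium→Low; Firm A's induced payoffs -4, 1, -1, -2; outcome (Value, Low), payoffs (1, 1).
If Firm B leads: Firm A's best replies are Low→Value, High→Plus; Firm B's induced payoffs 1, 5; outcome (Plus, High), payoffs (8, 5).
Firm A gets 1 moving first and 8 moving second, so Firm A prefers to move second.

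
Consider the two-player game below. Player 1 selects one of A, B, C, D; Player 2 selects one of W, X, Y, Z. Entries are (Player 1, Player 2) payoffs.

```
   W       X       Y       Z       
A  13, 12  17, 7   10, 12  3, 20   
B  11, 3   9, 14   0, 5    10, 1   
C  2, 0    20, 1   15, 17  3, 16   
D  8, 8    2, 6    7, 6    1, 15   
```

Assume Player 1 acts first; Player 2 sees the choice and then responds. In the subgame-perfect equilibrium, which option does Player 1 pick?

C

Player 2 best-responds to each possible Player 1 move:
- A: BR = Z, leader payoff 3.
- B: BR = X, leader payoff 9.
- C: BR = Y, leader payoff 15.
- D: BR = Z, leader payoff 1.
Player 1's induced payoffs are 3, 9, 15, 1, so Player 1 commits to C. Subgame-perfect outcome: (C, Y) with payoffs (15, 17).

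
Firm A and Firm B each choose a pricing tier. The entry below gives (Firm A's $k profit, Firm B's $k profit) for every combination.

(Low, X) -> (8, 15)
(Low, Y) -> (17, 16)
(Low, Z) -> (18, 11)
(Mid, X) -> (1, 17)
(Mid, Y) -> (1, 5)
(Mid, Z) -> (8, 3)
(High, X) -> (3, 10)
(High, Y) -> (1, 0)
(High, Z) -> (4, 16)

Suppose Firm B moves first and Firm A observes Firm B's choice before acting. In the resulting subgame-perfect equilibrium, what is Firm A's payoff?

Firm A best-responds to each possible Firm B move:
- X: BR = Low, leader payoff 15.
- Y: BR = Low, leader payoff 16.
- Z: BR = Low, leader payoff 11.
Among 15, 16, 11, the best is 16 at Y. Subgame-perfect outcome: (Low, Y) with payoffs (17, 16).

17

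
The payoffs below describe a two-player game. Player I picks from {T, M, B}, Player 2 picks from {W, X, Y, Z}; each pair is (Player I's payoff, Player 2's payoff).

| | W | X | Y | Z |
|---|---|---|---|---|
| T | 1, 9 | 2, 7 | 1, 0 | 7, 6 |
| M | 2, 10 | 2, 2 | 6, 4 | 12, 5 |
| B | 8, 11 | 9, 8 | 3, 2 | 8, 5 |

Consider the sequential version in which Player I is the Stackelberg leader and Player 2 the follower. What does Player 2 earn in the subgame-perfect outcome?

Player 2 best-responds to each possible Player I move:
- T → Player 2 plays W (best of 9, 7, 0, 6); Player I gets 1.
- M → Player 2 plays W (best of 10, 2, 4, 5); Player I gets 2.
- B → Player 2 plays W (best of 11, 8, 2, 5); Player I gets 8.
Among 1, 2, 8, the best is 8 at B. Subgame-perfect outcome: (B, W) with payoffs (8, 11).

11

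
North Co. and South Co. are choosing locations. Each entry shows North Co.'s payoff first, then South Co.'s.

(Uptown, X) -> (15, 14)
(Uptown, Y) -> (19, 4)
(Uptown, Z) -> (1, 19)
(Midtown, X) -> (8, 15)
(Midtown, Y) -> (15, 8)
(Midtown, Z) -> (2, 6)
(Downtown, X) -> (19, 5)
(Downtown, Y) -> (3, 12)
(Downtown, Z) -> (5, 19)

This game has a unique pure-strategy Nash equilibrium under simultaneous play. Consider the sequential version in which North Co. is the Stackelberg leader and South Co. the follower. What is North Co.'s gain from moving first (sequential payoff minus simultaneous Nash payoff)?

Work backward from South Co.'s decision.
- Uptown → South Co. plays Z (best of 14, 4, 19); North Co. gets 1.
- Midtown → South Co. plays X (best of 15, 8, 6); North Co. gets 8.
- Downtown → South Co. plays Z (best of 5, 12, 19); North Co. gets 5.
Among 1, 8, 5, the best is 8 at Midtown. Subgame-perfect outcome: (Midtown, X) with payoffs (8, 15).
Now find the simultaneous Nash equilibrium.
North Co.'s best replies: X→Downtown; Y→Uptown; Z→Downtown.
South Co.'s best replies: Uptown→Z; Midtown→X; Downtown→Z.
Only (Downtown, Z) has each player best-responding; Nash payoffs (5, 19).
North Co.'s commitment gain: 8 − 5 = 3.

3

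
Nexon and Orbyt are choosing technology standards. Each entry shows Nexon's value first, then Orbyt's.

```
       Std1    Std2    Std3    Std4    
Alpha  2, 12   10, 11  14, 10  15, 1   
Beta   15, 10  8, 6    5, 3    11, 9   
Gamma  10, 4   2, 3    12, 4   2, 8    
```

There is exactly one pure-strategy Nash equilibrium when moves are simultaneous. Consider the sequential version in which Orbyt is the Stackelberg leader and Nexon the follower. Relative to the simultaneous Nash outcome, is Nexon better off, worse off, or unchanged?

Work backward from Nexon's decision.
- Std1: Nexon compares 2, 15, 10 and picks Beta; Orbyt would get 10.
- Std2: Nexon compares 10, 8, 2 and picks Alpha; Orbyt would get 11.
- Std3: Nexon compares 14, 5, 12 and picks Alpha; Orbyt would get 10.
- Std4: Nexon compares 15, 11, 2 and picks Alpha; Orbyt would get 1.
Among 10, 11, 10, 1, the best is 11 at Std2. Subgame-perfect outcome: (Alpha, Std2) with payoffs (10, 11).
Now find the simultaneous Nash equilibrium.
Nexon's best replies: Std1→Beta; Std2→Alpha; Std3→Alpha; Std4→Alpha.
Orbyt's best replies: Alpha→Std1; Beta→Std1; Gamma→Std4.
The unique mutual best reply is (Beta, Std1), giving (15, 10).
Nexon earns 10 sequentially versus 15 at the Nash outcome: worse off.

worse off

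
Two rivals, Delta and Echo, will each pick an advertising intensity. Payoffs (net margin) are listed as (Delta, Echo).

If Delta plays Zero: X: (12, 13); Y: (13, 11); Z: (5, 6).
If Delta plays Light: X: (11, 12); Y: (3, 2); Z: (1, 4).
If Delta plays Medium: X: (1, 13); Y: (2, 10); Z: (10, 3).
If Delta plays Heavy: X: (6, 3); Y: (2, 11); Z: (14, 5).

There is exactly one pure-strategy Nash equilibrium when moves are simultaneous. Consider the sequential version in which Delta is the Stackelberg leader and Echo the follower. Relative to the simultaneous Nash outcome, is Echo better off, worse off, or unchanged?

unchanged

Echo best-responds to each possible Delta move:
- Zero: Echo compares 13, 11, 6 and picks X; Delta would get 12.
- Light: Echo compares 12, 2, 4 and picks X; Delta would get 11.
- Medium: Echo compares 13, 10, 3 and picks X; Delta would get 1.
- Heavy: Echo compares 3, 11, 5 and picks Y; Delta would get 2.
Among 12, 11, 1, 2, the best is 12 at Zero. Subgame-perfect outcome: (Zero, X) with payoffs (12, 13).
Under simultaneous play:
Delta's best replies: X→Zero; Y→Zero; Z→Heavy.
Echo's best replies: Zero→X; Light→X; Medium→X; Heavy→Y.
Only (Zero, X) has each player best-responding; Nash payoffs (12, 13).
Echo earns 13 sequentially versus 13 at the Nash outcome: unchanged.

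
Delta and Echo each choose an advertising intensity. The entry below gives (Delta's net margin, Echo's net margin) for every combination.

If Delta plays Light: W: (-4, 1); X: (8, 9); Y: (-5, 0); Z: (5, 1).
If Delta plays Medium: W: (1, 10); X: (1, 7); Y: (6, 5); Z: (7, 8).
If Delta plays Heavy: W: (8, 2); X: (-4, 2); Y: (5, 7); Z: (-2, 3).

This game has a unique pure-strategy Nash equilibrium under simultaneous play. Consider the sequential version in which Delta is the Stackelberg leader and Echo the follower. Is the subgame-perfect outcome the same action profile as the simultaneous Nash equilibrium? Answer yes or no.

yes

Work backward from Echo's decision.
- Light: Echo compares 1, 9, 0, 1 and picks X; Delta would get 8.
- Medium: Echo compares 10, 7, 5, 8 and picks W; Delta would get 1.
- Heavy: Echo compares 2, 2, 7, 3 and picks Y; Delta would get 5.
Maximizing over 8, 1, 5, Delta chooses Light. Subgame-perfect outcome: (Light, X) with payoffs (8, 9).
Under simultaneous play:
Delta's best replies: W→Heavy; X→Light; Y→Medium; Z→Medium.
Echo's best replies: Light→X; Medium→W; Heavy→Y.
Only (Light, X) has each player best-responding; Nash payoffs (8, 9).
Sequential outcome (Light, X) coincides with the Nash profile (Light, X).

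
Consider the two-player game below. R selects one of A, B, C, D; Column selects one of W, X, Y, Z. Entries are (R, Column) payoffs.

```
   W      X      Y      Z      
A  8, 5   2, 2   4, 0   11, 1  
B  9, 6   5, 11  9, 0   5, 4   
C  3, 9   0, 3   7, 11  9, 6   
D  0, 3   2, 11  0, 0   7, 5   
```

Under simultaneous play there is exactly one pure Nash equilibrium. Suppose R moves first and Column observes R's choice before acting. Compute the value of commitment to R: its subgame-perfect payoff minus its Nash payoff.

Solve by backward induction (R leads).
- A: Column compares 5, 2, 0, 1 and picks W; R would get 8.
- B: Column compares 6, 11, 0, 4 and picks X; R would get 5.
- C: Column compares 9, 3, 11, 6 and picks Y; R would get 7.
- D: Column compares 3, 11, 0, 5 and picks X; R would get 2.
Maximizing over 8, 5, 7, 2, R chooses A. Subgame-perfect outcome: (A, W) with payoffs (8, 5).
Under simultaneous play:
R's best replies: W→B; X→B; Y→B; Z→A.
Column's best replies: A→W; B→X; C→Y; D→X.
The unique mutual best reply is (B, X), giving (5, 11).
R's commitment gain: 8 − 5 = 3.

3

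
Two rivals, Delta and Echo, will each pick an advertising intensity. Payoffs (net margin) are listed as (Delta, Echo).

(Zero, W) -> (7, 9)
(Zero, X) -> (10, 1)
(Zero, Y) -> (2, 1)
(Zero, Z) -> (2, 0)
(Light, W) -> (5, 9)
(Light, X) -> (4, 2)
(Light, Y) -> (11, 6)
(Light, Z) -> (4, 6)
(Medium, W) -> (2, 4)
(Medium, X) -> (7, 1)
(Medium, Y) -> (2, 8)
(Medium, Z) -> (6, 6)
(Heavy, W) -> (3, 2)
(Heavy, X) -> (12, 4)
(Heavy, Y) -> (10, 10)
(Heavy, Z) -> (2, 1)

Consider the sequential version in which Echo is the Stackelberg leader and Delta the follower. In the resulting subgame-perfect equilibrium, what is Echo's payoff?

9

Backward induction with Echo moving first.
- W: Delta compares 7, 5, 2, 3 and picks Zero; Echo would get 9.
- X: Delta compares 10, 4, 7, 12 and picks Heavy; Echo would get 4.
- Y: Delta compares 2, 11, 2, 10 and picks Light; Echo would get 6.
- Z: Delta compares 2, 4, 6, 2 and picks Medium; Echo would get 6.
Echo's induced payoffs are 9, 4, 6, 6, so Echo commits to W. Subgame-perfect outcome: (Zero, W) with payoffs (7, 9).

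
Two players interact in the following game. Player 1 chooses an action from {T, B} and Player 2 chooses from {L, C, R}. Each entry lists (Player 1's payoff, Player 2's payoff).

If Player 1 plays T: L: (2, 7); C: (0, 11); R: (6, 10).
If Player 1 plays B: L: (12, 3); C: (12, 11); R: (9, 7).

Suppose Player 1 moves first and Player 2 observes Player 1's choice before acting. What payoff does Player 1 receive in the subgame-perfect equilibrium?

12

Backward induction with Player 1 moving first.
- T: Player 2 compares 7, 11, 10 and picks C; Player 1 would get 0.
- B: Player 2 compares 3, 11, 7 and picks C; Player 1 would get 12.
Among 0, 12, the best is 12 at B. Subgame-perfect outcome: (B, C) with payoffs (12, 11).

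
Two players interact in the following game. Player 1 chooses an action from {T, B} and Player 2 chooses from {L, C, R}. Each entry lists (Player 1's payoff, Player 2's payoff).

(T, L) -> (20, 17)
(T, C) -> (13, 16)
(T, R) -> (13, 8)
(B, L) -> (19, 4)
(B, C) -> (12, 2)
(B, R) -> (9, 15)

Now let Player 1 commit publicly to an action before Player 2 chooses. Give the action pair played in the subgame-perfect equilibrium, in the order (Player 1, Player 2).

(T, L)

Player 2 best-responds to each possible Player 1 move:
- T: BR = L, leader payoff 20.
- B: BR = R, leader payoff 9.
Maximizing over 20, 9, Player 1 chooses T. Subgame-perfect outcome: (T, L) with payoffs (20, 17).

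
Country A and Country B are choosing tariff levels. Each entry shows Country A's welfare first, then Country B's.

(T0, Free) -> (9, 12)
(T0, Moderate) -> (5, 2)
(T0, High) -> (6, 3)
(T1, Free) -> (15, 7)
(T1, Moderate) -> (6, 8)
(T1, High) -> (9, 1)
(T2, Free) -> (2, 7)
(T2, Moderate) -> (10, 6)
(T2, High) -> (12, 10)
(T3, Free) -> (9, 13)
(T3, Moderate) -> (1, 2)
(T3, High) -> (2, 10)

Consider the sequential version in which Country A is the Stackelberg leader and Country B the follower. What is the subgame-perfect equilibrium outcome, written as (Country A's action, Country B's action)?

Work backward from Country B's decision.
- T0: Country B compares 12, 2, 3 and picks Free; Country A would get 9.
- T1: Country B compares 7, 8, 1 and picks Moderate; Country A would get 6.
- T2: Country B compares 7, 6, 10 and picks High; Country A would get 12.
- T3: Country B compares 13, 2, 10 and picks Free; Country A would get 9.
Maximizing over 9, 6, 12, 9, Country A chooses T2. Subgame-perfect outcome: (T2, High) with payoffs (12, 10).

(T2, High)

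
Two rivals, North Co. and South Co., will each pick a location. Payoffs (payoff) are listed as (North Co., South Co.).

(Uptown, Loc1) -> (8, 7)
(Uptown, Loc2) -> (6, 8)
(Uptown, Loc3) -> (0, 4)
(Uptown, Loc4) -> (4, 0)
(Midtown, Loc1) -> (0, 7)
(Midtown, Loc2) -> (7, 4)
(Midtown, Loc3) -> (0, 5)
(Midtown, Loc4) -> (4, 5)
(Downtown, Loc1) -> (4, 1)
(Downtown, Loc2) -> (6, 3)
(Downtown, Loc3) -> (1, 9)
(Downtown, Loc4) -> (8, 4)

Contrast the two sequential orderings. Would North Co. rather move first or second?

first

If North Co. leads: South Co.'s best replies are Uptown→Loc2, Midtown→Loc1, Downtown→Loc3; North Co.'s induced payoffs 6, 0, 1; outcome (Uptown, Loc2), payoffs (6, 8).
If South Co. leads: North Co.'s best replies are Loc1→Uptown, Loc2→Midtown, Loc3→Downtown, Loc4→Downtown; South Co.'s induced payoffs 7, 4, 9, 4; outcome (Downtown, Loc3), payoffs (1, 9).
North Co. gets 6 moving first and 1 moving second, so North Co. prefers to move first.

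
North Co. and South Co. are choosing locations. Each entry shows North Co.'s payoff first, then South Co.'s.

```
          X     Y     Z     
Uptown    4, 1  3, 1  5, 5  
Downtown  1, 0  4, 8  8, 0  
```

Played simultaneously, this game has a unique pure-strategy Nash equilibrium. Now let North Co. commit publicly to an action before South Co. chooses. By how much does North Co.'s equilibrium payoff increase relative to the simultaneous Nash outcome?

1

Solve by backward induction (North Co. leads).
- Uptown: BR = Z, leader payoff 5.
- Downtown: BR = Y, leader payoff 4.
Maximizing over 5, 4, North Co. chooses Uptown. Subgame-perfect outcome: (Uptown, Z) with payoffs (5, 5).
Under simultaneous play:
North Co.'s best replies: X→Uptown; Y→Downtown; Z→Downtown.
South Co.'s best replies: Uptown→Z; Downtown→Y.
Only (Downtown, Y) has each player best-responding; Nash payoffs (4, 8).
North Co.'s commitment gain: 5 − 4 = 1.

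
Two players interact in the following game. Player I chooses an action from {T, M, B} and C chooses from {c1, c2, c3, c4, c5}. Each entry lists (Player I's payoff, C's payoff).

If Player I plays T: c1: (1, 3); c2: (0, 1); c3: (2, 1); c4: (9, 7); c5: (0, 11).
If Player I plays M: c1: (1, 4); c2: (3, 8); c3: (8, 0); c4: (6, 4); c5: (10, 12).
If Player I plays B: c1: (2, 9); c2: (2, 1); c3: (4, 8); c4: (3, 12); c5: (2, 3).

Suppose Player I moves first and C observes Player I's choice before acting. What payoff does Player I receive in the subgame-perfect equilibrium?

Work backward from C's decision.
- T → C plays c5 (best of 3, 1, 1, 7, 11); Player I gets 0.
- M → C plays c5 (best of 4, 8, 0, 4, 12); Player I gets 10.
- B → C plays c4 (best of 9, 1, 8, 12, 3); Player I gets 3.
Among 0, 10, 3, the best is 10 at M. Subgame-perfect outcome: (M, c5) with payoffs (10, 12).

10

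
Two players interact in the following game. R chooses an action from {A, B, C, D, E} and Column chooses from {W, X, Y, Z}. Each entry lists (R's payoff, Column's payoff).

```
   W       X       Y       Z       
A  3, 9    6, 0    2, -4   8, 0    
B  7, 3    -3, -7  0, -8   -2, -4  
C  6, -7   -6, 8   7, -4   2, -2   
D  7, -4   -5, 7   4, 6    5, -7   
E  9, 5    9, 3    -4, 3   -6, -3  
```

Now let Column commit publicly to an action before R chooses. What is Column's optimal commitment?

W

R best-responds to each possible Column move:
- W → R plays E (best of 3, 7, 6, 7, 9); Column gets 5.
- X → R plays E (best of 6, -3, -6, -5, 9); Column gets 3.
- Y → R plays C (best of 2, 0, 7, 4, -4); Column gets -4.
- Z → R plays A (best of 8, -2, 2, 5, -6); Column gets 0.
Among 5, 3, -4, 0, the best is 5 at W. Subgame-perfect outcome: (E, W) with payoffs (9, 5).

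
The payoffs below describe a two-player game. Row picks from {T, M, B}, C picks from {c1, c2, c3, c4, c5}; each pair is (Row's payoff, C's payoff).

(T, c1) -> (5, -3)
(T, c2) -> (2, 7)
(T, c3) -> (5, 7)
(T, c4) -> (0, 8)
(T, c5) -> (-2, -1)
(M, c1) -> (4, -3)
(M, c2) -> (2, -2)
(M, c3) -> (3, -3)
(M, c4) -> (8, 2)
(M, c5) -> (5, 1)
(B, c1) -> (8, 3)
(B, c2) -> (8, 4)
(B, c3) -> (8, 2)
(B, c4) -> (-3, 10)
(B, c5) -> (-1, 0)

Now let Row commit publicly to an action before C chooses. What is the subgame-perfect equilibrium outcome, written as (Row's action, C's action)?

(M, c4)

Backward induction with Row moving first.
- T: BR = c4, leader payoff 0.
- M: BR = c4, leader payoff 8.
- B: BR = c4, leader payoff -3.
Row's induced payoffs are 0, 8, -3, so Row commits to M. Subgame-perfect outcome: (M, c4) with payoffs (8, 2).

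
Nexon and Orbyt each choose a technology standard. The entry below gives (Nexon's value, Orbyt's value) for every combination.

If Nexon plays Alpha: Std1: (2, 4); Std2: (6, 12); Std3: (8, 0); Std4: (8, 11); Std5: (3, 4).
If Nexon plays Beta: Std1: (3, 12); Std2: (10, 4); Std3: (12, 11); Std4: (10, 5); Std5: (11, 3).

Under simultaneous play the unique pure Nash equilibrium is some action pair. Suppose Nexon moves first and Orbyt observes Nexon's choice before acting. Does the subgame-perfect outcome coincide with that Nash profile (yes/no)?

no

Orbyt best-responds to each possible Nexon move:
- Alpha: Orbyt compares 4, 12, 0, 11, 4 and picks Std2; Nexon would get 6.
- Beta: Orbyt compares 12, 4, 11, 5, 3 and picks Std1; Nexon would get 3.
Maximizing over 6, 3, Nexon chooses Alpha. Subgame-perfect outcome: (Alpha, Std2) with payoffs (6, 12).
Under simultaneous play:
Nexon's best replies: Std1→Beta; Std2→Beta; Std3→Beta; Std4→Beta; Std5→Beta.
Orbyt's best replies: Alpha→Std2; Beta→Std1.
The unique mutual best reply is (Beta, Std1), giving (3, 12).
Sequential outcome (Alpha, Std2) differs from the Nash profile (Beta, Std1).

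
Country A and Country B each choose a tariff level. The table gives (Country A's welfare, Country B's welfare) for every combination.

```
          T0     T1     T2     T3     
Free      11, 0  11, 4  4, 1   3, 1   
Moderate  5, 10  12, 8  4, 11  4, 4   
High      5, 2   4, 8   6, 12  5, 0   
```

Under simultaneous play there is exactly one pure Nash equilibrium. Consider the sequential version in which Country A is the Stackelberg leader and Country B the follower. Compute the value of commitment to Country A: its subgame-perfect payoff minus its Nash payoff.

Backward induction with Country A moving first.
- Free: Country B compares 0, 4, 1, 1 and picks T1; Country A would get 11.
- Moderate: Country B compares 10, 8, 11, 4 and picks T2; Country A would get 4.
- High: Country B compares 2, 8, 12, 0 and picks T2; Country A would get 6.
Among 11, 4, 6, the best is 11 at Free. Subgame-perfect outcome: (Free, T1) with payoffs (11, 4).
Now find the simultaneous Nash equilibrium.
Country A's best replies: T0→Free; T1→Moderate; T2→High; T3→High.
Country B's best replies: Free→T1; Moderate→T2; High→T2.
Only (High, T2) has each player best-responding; Nash payoffs (6, 12).
Country A's commitment gain: 11 − 6 = 5.

5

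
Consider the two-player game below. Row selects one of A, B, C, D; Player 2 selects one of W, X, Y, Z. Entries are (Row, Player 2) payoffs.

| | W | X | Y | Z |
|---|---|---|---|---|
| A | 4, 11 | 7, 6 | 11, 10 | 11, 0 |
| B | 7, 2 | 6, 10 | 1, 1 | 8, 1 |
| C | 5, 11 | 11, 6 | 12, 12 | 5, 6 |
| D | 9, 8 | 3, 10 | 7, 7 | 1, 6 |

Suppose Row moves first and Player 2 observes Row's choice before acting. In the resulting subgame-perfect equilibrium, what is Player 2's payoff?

Work backward from Player 2's decision.
- A: BR = W, leader payoff 4.
- B: BR = X, leader payoff 6.
- C: BR = Y, leader payoff 12.
- D: BR = X, leader payoff 3.
Row's induced payoffs are 4, 6, 12, 3, so Row commits to C. Subgame-perfect outcome: (C, Y) with payoffs (12, 12).

12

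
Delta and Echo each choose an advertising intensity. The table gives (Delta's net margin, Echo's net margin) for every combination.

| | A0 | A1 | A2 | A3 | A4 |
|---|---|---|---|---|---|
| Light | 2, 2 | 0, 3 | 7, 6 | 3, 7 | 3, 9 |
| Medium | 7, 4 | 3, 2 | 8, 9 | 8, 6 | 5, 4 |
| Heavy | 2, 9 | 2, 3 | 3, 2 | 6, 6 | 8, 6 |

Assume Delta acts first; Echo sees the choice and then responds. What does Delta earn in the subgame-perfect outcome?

8

Work backward from Echo's decision.
- Light: Echo compares 2, 3, 6, 7, 9 and picks A4; Delta would get 3.
- Medium: Echo compares 4, 2, 9, 6, 4 and picks A2; Delta would get 8.
- Heavy: Echo compares 9, 3, 2, 6, 6 and picks A0; Delta would get 2.
Maximizing over 3, 8, 2, Delta chooses Medium. Subgame-perfect outcome: (Medium, A2) with payoffs (8, 9).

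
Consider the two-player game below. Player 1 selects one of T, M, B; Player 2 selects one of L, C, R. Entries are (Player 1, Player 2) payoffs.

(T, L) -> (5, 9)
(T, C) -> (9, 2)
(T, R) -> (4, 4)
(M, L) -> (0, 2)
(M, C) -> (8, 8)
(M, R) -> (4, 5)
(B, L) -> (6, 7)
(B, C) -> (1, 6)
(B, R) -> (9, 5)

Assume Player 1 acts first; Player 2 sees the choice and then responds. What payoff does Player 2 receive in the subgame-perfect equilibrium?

8

Work backward from Player 2's decision.
- T: BR = L, leader payoff 5.
- M: BR = C, leader payoff 8.
- B: BR = L, leader payoff 6.
Player 1's induced payoffs are 5, 8, 6, so Player 1 commits to M. Subgame-perfect outcome: (M, C) with payoffs (8, 8).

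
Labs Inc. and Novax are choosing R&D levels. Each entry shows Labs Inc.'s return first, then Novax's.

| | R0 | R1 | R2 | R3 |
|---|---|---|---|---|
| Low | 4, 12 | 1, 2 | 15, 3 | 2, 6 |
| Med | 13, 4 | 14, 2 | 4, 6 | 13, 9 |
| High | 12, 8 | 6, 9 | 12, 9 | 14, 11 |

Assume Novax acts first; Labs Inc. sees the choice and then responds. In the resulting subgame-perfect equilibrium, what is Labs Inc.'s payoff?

14

Labs Inc. best-responds to each possible Novax move:
- R0: Labs Inc. compares 4, 13, 12 and picks Med; Novax would get 4.
- R1: Labs Inc. compares 1, 14, 6 and picks Med; Novax would get 2.
- R2: Labs Inc. compares 15, 4, 12 and picks Low; Novax would get 3.
- R3: Labs Inc. compares 2, 13, 14 and picks High; Novax would get 11.
Maximizing over 4, 2, 3, 11, Novax chooses R3. Subgame-perfect outcome: (High, R3) with payoffs (14, 11).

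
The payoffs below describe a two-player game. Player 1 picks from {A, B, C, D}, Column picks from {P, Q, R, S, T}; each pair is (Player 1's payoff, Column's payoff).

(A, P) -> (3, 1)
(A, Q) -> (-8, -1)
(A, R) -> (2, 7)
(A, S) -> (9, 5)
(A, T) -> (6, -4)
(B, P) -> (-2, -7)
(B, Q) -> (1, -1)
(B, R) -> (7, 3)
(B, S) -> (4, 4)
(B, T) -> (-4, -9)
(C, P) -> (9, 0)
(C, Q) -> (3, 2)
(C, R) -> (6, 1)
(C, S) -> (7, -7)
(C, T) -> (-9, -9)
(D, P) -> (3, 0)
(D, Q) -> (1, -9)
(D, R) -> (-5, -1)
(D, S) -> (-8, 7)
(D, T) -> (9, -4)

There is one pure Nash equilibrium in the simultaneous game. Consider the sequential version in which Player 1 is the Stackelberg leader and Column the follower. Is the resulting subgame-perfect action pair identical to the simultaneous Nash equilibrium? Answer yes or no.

Backward induction with Player 1 moving first.
- A → Column plays R (best of 1, -1, 7, 5, -4); Player 1 gets 2.
- B → Column plays S (best of -7, -1, 3, 4, -9); Player 1 gets 4.
- C → Column plays Q (best of 0, 2, 1, -7, -9); Player 1 gets 3.
- D → Column plays S (best of 0, -9, -1, 7, -4); Player 1 gets -8.
Maximizing over 2, 4, 3, -8, Player 1 chooses B. Subgame-perfect outcome: (B, S) with payoffs (4, 4).
Under simultaneous play:
Player 1's best replies: P→C; Q→C; R→B; S→A; T→D.
Column's best replies: A→R; B→S; C→Q; D→S.
The unique mutual best reply is (C, Q), giving (3, 2).
Sequential outcome (B, S) differs from the Nash profile (C, Q).

no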